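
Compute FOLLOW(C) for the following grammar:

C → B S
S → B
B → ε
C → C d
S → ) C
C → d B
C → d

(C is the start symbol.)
{ $, 'd' }

C is the start symbol, so $ ∈ FOLLOW(C).
In C → C d: C is followed by d, add FIRST(d) \ {ε} = { 'd' }
In S → ) C: C is at the end, add FOLLOW(S)

The FOLLOW sets referred to above (computed the same way, to a fixed point):
  FOLLOW(S) = { $, 'd' }

Taking the union: FOLLOW(C) = { $, 'd' }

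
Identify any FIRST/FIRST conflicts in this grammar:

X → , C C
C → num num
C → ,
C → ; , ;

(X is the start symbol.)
No FIRST/FIRST conflicts.

Productions for C:
  C → num num: FIRST = { 'num' }
  C → ,: FIRST = { ',' }
  C → ; , ;: FIRST = { ';' }
X has only one production, so no FIRST/FIRST conflict is possible there.

All alternatives of each non-terminal have pairwise disjoint FIRST sets.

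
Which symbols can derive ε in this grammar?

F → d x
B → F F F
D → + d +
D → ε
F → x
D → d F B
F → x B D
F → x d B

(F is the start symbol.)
ε-productions: D → ε
So D is immediately nullable.
No further non-terminal can be added: every production for the remaining non-terminals contains a terminal or a non-nullable non-terminal.
Nullable = { 'D' }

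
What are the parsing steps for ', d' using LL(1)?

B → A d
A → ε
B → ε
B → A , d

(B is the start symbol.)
LL(1) parsing maintains a stack (initially the start symbol over $) and the input. At each step: if the stack top is a terminal, match it against the current input token; if it is a non-terminal N, replace it with the RHS of M[N, lookahead] (the unique production whose predict set contains the lookahead).

Stack is shown with the top on the left.

Stack    Input  Action
----------------------
B $      , d $  output B → A , d
A , d $  , d $  output A → ε
, d $    , d $  match ','
d $      d $    match 'd'
$        $      accept

The string is accepted.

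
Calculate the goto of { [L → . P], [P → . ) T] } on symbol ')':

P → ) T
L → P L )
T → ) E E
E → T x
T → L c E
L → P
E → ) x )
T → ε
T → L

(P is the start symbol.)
{ [L → . P L )], [L → . P], [P → ) . T], [P → . ) T], [T → . ) E E], [T → . L c E], [T → . L], [T → .] }

GOTO(I, ')') = CLOSURE({ [A → αX.β] : [A → α.Xβ] ∈ I, X = ')' })

Items with dot before ')', with the dot advanced:
  [P → . ) T] → [P → ) . T]
Closure of the advanced items:
  [P → ) . T] has the dot before T: add [T → . ) E E], [T → . L c E], [T → .], [T → . L]
  [T → . L c E] has the dot before L: add [L → . P L )], [L → . P]
  [L → . P L )] has the dot before P: add [P → . ) T]

GOTO = { [L → . P L )], [L → . P], [P → ) . T], [P → . ) T], [T → . ) E E], [T → . L c E], [T → . L], [T → .] }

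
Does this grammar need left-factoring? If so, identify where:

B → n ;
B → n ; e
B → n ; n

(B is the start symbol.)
Left-factoring is needed when two productions for the same non-terminal
share a common prefix on the right-hand side.

Productions for B:
  B → n ;
  B → n ; e
  B → n ; n

Found common prefix 'n ;' in productions for B

Answer: Yes, B has productions with common prefix 'n ;'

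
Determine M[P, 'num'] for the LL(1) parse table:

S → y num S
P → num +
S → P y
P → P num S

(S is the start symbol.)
P → num +, P → P num S

To find M[P, 'num'], we find productions for P where 'num' is in the predict set (PREDICT(N → α) = (FIRST(α) \ {ε}) ∪ (FOLLOW(N) if α ⇒* ε)).

Relevant sets:
  FIRST(P) = { 'num' }

P → num +: PREDICT = { 'num' }
  'num' is in predict set, so this production goes in M[P, 'num']
P → P num S: PREDICT = { 'num' }
  'num' is in predict set, so this production goes in M[P, 'num']

M[P, 'num'] = P → num +, P → P num S  (a multiply-defined cell — the grammar is not LL(1))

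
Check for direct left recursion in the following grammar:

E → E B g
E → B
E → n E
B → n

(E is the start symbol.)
Yes, E is left-recursive

Direct left recursion occurs when N → N α for some non-terminal N (the right-hand side begins with the left-hand side itself).

E → E B g: LEFT RECURSIVE (starts with E)
E → B: starts with B
E → n E: starts with n
B → n: starts with n

The grammar has direct left recursion on: E.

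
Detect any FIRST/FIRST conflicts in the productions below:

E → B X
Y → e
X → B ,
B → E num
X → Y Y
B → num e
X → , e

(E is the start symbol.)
A FIRST/FIRST conflict occurs when two productions N → α and N → β for the same non-terminal have FIRST(α) ∩ FIRST(β) ≠ ∅ (with ε ∈ FIRST of a nullable right-hand side, so two nullable alternatives also conflict).

FIRST sets of the non-terminals at (or reachable through a nullable prefix from) the front of some alternative:
  FIRST(B) = { 'num' }
  FIRST(Y) = { 'e' }
  FIRST(E) = { 'num' }

Productions for X:
  X → B ,: FIRST = { 'num' }
  X → Y Y: FIRST = { 'e' }
  X → , e: FIRST = { ',' }
Productions for B:
  B → E num: FIRST = { 'num' }
  B → num e: FIRST = { 'num' }
E, Y have only one production, so no FIRST/FIRST conflict is possible there.

Conflict for B: B → E num and B → num e
  Overlap: { 'num' }

Answer: Yes. B → E num / B → num e on { 'num' }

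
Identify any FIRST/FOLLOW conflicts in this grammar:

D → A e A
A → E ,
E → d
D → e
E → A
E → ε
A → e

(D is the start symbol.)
Yes. E → A with FOLLOW(E) on { ',' }

A FIRST/FOLLOW conflict occurs when a non-terminal N has a nullable alternative N → β (β ⇒* ε) and another alternative N → α with FIRST(α) ∩ FOLLOW(N) ≠ ∅: on such a lookahead the parser cannot decide between expanding α and letting N vanish via β.

Nullable non-terminals: E.
FIRST sets used below: FIRST(A) = { ',', 'd', 'e' }

E: nullable alternative(s) E → ε; FOLLOW(E) = { ',' }
  E → d: FIRST \ {ε} = { 'd' } — disjoint from FOLLOW(E)
  E → A: FIRST \ {ε} = { ',', 'd', 'e' } — overlaps FOLLOW(E) on { ',' }: CONFLICT
  E → ε: FIRST \ {ε} = { } — this is the only nullable alternative, skip

A, D have no nullable alternative, so no FIRST/FOLLOW check is needed there.

So the grammar has 1 FIRST/FOLLOW conflict (marked CONFLICT above).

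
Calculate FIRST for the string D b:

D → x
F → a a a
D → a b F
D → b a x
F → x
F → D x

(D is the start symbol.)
{ 'a', 'b', 'x' }

FIRST sets of the non-terminals involved (from the grammar, by fixed-point iteration):
  FIRST(D) = { 'a', 'b', 'x' }

To compute FIRST(D b), process the symbols left to right:
Symbol D is a non-terminal. Add FIRST(D) \ {ε} = { 'a', 'b', 'x' }
D is not nullable (ε ∉ FIRST(D)), so stop here.
FIRST(D b) = { 'a', 'b', 'x' }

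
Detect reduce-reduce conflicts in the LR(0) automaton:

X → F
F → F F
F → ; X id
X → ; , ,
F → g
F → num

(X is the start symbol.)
A reduce-reduce conflict occurs when an LR(0) state has two complete items [A → α .] and [B → β .] — both call for a reduction, and with no lookahead the parser cannot choose between them.

Augment with X' → X and build the canonical LR(0) collection (I0 = CLOSURE({[X' → . X]}), then GOTO on every symbol after a dot until no new states appear). It has 12 states:
  I0: { [F → . ; X id], [F → . F F], [F → . g], [F → . num], [X → . ; , ,], [X → . F], [X' → . X] }  — shift
  I1: { [F → . ; X id], [F → . F F], [F → . g], [F → . num], [F → ; . X id], [X → . ; , ,], [X → . F], [X → ; . , ,] }  — shift
  I2: { [F → . ; X id], [F → . F F], [F → . g], [F → . num], [F → F . F], [X → F .] }  — shift, reduce
  I3: { [X' → X .] }  — accept
  I4: { [F → g .] }  — reduce
  I5: { [F → num .] }  — reduce
  I6: { [F → . ; X id], [F → . F F], [F → . g], [F → . num], [F → ; . X id], [X → . ; , ,], [X → . F] }  — shift
  I7: { [F → . ; X id], [F → . F F], [F → . g], [F → . num], [F → F . F], [F → F F .] }  — shift, reduce
  I8: { [F → ; X . id] }  — shift
  I9: { [F → ; X id .] }  — reduce
  I10: { [X → ; , . ,] }  — shift
  I11: { [X → ; , , .] }  — reduce

No state contains more than one complete item.

Answer: No reduce-reduce conflicts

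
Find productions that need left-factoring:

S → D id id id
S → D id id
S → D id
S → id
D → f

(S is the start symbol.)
Left-factoring is needed when two productions for the same non-terminal
share a common prefix on the right-hand side.

Productions for S:
  S → D id id id
  S → D id id
  S → D id
  S → id

Found common prefix 'D id' in productions for S

Answer: Yes, S has productions with common prefix 'D id'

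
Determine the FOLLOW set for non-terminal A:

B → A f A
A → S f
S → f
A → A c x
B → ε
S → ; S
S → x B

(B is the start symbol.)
To compute FOLLOW(A), find every occurrence of A on a right-hand side N → α A β: add FIRST(β) \ {ε}, and if β is empty or nullable also add FOLLOW(N). Iterate to a fixed point.

In B → A f A: A is followed by f A, add FIRST(f A) \ {ε} = { 'f' }
In B → A f A: A is at the end, add FOLLOW(B)
In A → A c x: A is followed by c x, add FIRST(c x) \ {ε} = { 'c' }

The FOLLOW sets referred to above (computed the same way, to a fixed point):
  FOLLOW(B) = { $, 'f' }

Taking the union: FOLLOW(A) = { $, 'c', 'f' }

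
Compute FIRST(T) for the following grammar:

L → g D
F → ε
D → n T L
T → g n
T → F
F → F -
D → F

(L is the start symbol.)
FIRST sets of the other non-terminals involved (by the same procedure, iterated to a fixed point):
  FIRST(F) = { '-', ε }

From T → g n:
  - g is a terminal: add 'g' and stop
From T → F:
  - F is a non-terminal: add FIRST(F) \ {ε} = { '-' }
    F is nullable and nothing follows, so the whole right-hand side can vanish: ε ∈ FIRST(T)

Collecting: FIRST(T) = { '-', 'g', ε }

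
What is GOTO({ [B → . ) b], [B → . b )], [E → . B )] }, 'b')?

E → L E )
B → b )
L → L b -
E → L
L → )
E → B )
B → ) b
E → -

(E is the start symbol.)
{ [B → b . )] }

GOTO(I, 'b') = CLOSURE({ [A → αX.β] : [A → α.Xβ] ∈ I, X = 'b' })

Items with dot before 'b', with the dot advanced:
  [B → . b )] → [B → b . )]
Closure adds nothing (no advanced item has the dot before a non-terminal).

GOTO = { [B → b . )] }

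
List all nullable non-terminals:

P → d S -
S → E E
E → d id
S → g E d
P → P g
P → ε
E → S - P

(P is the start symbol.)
ε-productions: P → ε
So P is immediately nullable.
No further non-terminal can be added: every production for the remaining non-terminals contains a terminal or a non-nullable non-terminal.
Nullable = { 'P' }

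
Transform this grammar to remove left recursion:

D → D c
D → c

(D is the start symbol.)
D → c D'
D' → c D'
D' → ε

D is directly left-recursive. The standard transformation for
  A → A α₁ | ... | A α_m | β₁ | ... | β_n
is
  A  → β₁ A' | ... | β_n A'
  A' → α₁ A' | ... | α_m A' | ε

D → c becomes D → c D'
D → D c becomes D' → c D'
Add D' → ε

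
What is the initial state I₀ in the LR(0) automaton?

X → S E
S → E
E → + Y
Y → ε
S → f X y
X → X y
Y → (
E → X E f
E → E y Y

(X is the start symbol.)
First, augment the grammar with X' → X
I₀ = CLOSURE({ [X' → . X] }):
  [X' → . X] has the dot before X: add [X → . S E], [X → . X y]
  [X → . S E] has the dot before S: add [S → . E], [S → . f X y]
  [S → . E] has the dot before E: add [E → . + Y], [E → . X E f], [E → . E y Y]
No further items can be added.

I₀ = { [E → . + Y], [E → . E y Y], [E → . X E f], [S → . E], [S → . f X y], [X → . S E], [X → . X y], [X' → . X] }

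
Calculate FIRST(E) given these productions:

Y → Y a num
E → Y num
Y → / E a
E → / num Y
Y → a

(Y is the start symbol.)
FIRST sets of the other non-terminals involved (by the same procedure, iterated to a fixed point):
  FIRST(Y) = { '/', 'a' }

From E → Y num:
  - Y is a non-terminal: add FIRST(Y) \ {ε} = { '/', 'a' }
    Y is not nullable, so stop
From E → / num Y:
  - '/' is a terminal: add '/' and stop

Collecting: FIRST(E) = { '/', 'a' }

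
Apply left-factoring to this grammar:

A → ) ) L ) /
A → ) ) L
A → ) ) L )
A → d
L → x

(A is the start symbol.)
A → ) ) L A'
A' → ) A''
A'' → /
A'' → ε
A' → ε
A → d
L → x

Left-factoring transforms A → αβ₁ | αβ₂ into A → αA' and A' → β₁ | β₂
(α is the longest common prefix among the alternatives). Repeat until
no nonterminal has two alternatives with a common prefix.

Round 1: A has alternatives sharing prefix ') ) L'. Introduce A': A → ) ) L A'
  Add: A' → ) /
  Add: A' → ε
  Add: A' → )

Round 2: A' has alternatives sharing prefix ')'. Introduce A'': A' → ) A''
  Add: A'' → /
  Add: A'' → ε

No remaining common prefixes — done.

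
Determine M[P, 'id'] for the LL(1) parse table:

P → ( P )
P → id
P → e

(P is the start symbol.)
To find M[P, 'id'], we find productions for P where 'id' is in the predict set (PREDICT(N → α) = (FIRST(α) \ {ε}) ∪ (FOLLOW(N) if α ⇒* ε)).

P → ( P ): PREDICT = { '(' }
P → id: PREDICT = { 'id' }
  'id' is in predict set, so this production goes in M[P, 'id']
P → e: PREDICT = { 'e' }

M[P, 'id'] = P → id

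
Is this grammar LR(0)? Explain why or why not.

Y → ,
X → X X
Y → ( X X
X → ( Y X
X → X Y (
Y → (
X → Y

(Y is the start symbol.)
Augment with Y' → Y and build the canonical LR(0) collection (I0 = CLOSURE({[Y' → . Y]}), then GOTO on every symbol after a dot until no new states appear). It has 13 states:
  I0: { [Y → . ( X X], [Y → . (], [Y → . ,], [Y' → . Y] }  — shift
  I1: { [X → . ( Y X], [X → . X X], [X → . X Y (], [X → . Y], [Y → ( . X X], [Y → ( .], [Y → . ( X X], [Y → . (], [Y → . ,] }  — shift, reduce
  I2: { [Y → , .] }  — reduce
  I3: { [Y' → Y .] }  — accept
  I4: { [X → ( . Y X], [X → . ( Y X], [X → . X X], [X → . X Y (], [X → . Y], [Y → ( . X X], [Y → ( .], [Y → . ( X X], [Y → . (], [Y → . ,] }  — shift, reduce
  I5: { [X → . ( Y X], [X → . X X], [X → . X Y (], [X → . Y], [X → X . X], [X → X . Y (], [Y → ( X . X], [Y → . ( X X], [Y → . (], [Y → . ,] }  — shift
  I6: { [X → Y .] }  — reduce
  I7: { [X → . ( Y X], [X → . X X], [X → . X Y (], [X → . Y], [X → X . X], [X → X . Y (], [X → X X .], [Y → ( X X .], [Y → . ( X X], [Y → . (], [Y → . ,] }  — shift, 2 reduces
  I8: { [X → X Y . (], [X → Y .] }  — shift, reduce
  I9: { [X → X Y ( .] }  — reduce
  I10: { [X → . ( Y X], [X → . X X], [X → . X Y (], [X → . Y], [X → X . X], [X → X . Y (], [X → X X .], [Y → . ( X X], [Y → . (], [Y → . ,] }  — shift, reduce
  I11: { [X → ( Y . X], [X → . ( Y X], [X → . X X], [X → . X Y (], [X → . Y], [X → Y .], [Y → . ( X X], [Y → . (], [Y → . ,] }  — shift, reduce
  I12: { [X → ( Y X .], [X → . ( Y X], [X → . X X], [X → . X Y (], [X → . Y], [X → X . X], [X → X . Y (], [Y → . ( X X], [Y → . (], [Y → . ,] }  — shift, reduce

Conflict in state I1:
  Shift-reduce conflict between [Y → ( .] and [X → . ( Y X]
So the grammar is NOT LR(0).

Answer: No. Shift-reduce conflict between [Y → ( .] and [X → . ( Y X]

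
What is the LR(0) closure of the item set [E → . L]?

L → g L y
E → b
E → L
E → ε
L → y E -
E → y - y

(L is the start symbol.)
To compute CLOSURE, for each item [A → α.Bβ] where B is a non-terminal, add [B → .γ] for all productions B → γ; repeat for the newly added items until nothing changes.

Start with: [E → . L]
  [E → . L] has the dot before L: add [L → . g L y], [L → . y E -]
No further items can be added.

CLOSURE = { [E → . L], [L → . g L y], [L → . y E -] }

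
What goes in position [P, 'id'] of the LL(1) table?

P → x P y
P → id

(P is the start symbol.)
To find M[P, 'id'], we find productions for P where 'id' is in the predict set (PREDICT(N → α) = (FIRST(α) \ {ε}) ∪ (FOLLOW(N) if α ⇒* ε)).

P → x P y: PREDICT = { 'x' }
P → id: PREDICT = { 'id' }
  'id' is in predict set, so this production goes in M[P, 'id']

M[P, 'id'] = P → id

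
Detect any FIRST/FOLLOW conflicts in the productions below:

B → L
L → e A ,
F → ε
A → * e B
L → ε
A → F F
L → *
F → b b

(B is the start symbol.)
A FIRST/FOLLOW conflict occurs when a non-terminal N has a nullable alternative N → β (β ⇒* ε) and another alternative N → α with FIRST(α) ∩ FOLLOW(N) ≠ ∅: on such a lookahead the parser cannot decide between expanding α and letting N vanish via β.

Nullable non-terminals: A, B, F, L.
FIRST sets used below: FIRST(F) = { 'b', ε }

A: nullable alternative(s) A → F F; FOLLOW(A) = { ',' }
  A → * e B: FIRST \ {ε} = { '*' } — disjoint from FOLLOW(A)
  A → F F: FIRST \ {ε} = { 'b' } — this is the only nullable alternative, skip
B has a nullable alternative but only one production, so nothing to check.

F: nullable alternative(s) F → ε; FOLLOW(F) = { ',', 'b' }
  F → ε: FIRST \ {ε} = { } — this is the only nullable alternative, skip
  F → b b: FIRST \ {ε} = { 'b' } — overlaps FOLLOW(F) on { 'b' }: CONFLICT

L: nullable alternative(s) L → ε; FOLLOW(L) = { $, ',' }
  L → e A ,: FIRST \ {ε} = { 'e' } — disjoint from FOLLOW(L)
  L → ε: FIRST \ {ε} = { } — this is the only nullable alternative, skip
  L → *: FIRST \ {ε} = { '*' } — disjoint from FOLLOW(L)

So the grammar has 1 FIRST/FOLLOW conflict (marked CONFLICT above).

Answer: Yes. F → b b with FOLLOW(F) on { 'b' }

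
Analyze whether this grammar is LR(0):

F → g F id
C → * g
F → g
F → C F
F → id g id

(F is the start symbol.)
No. Shift-reduce conflict between [F → g .] and [C → . * g]

Augment with F' → F and build the canonical LR(0) collection (I0 = CLOSURE({[F' → . F]}), then GOTO on every symbol after a dot until no new states appear). It has 12 states:
  I0: { [C → . * g], [F → . C F], [F → . g F id], [F → . g], [F → . id g id], [F' → . F] }  — shift
  I1: { [C → * . g] }  — shift
  I2: { [C → . * g], [F → . C F], [F → . g F id], [F → . g], [F → . id g id], [F → C . F] }  — shift
  I3: { [F' → F .] }  — accept
  I4: { [C → . * g], [F → . C F], [F → . g F id], [F → . g], [F → . id g id], [F → g . F id], [F → g .] }  — shift, reduce
  I5: { [F → id . g id] }  — shift
  I6: { [F → id g . id] }  — shift
  I7: { [F → id g id .] }  — reduce
  I8: { [F → g F . id] }  — shift
  I9: { [F → g F id .] }  — reduce
  I10: { [F → C F .] }  — reduce
  I11: { [C → * g .] }  — reduce

Conflict in state I4:
  Shift-reduce conflict between [F → g .] and [C → . * g]
So the grammar is NOT LR(0).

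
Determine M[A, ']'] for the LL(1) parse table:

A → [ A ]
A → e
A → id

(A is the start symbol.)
Empty (error entry)

To find M[A, ']'], we find productions for A where ']' is in the predict set (PREDICT(N → α) = (FIRST(α) \ {ε}) ∪ (FOLLOW(N) if α ⇒* ε)).

A → [ A ]: PREDICT = { '[' }
A → e: PREDICT = { 'e' }
A → id: PREDICT = { 'id' }

M[A, ']'] is empty (no production applies)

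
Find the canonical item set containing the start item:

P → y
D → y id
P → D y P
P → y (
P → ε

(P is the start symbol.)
{ [D → . y id], [P → . D y P], [P → . y (], [P → . y], [P → .], [P' → . P] }

First, augment the grammar with P' → P
I₀ = CLOSURE({ [P' → . P] }):
  [P' → . P] has the dot before P: add [P → . y], [P → . D y P], [P → . y (], [P → .]
  [P → . D y P] has the dot before D: add [D → . y id]
No further items can be added.

I₀ = { [D → . y id], [P → . D y P], [P → . y (], [P → . y], [P → .], [P' → . P] }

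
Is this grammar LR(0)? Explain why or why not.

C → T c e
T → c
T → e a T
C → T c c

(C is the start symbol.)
Yes, the grammar is LR(0)

A grammar is LR(0) if no state in the canonical LR(0) collection has:
  - both a shift item (dot before a terminal) and a complete item (shift-reduce conflict), or
  - two or more complete items (reduce-reduce conflict; the accept item [C' → C .] counts as a complete item here).

Augment with C' → C and build the canonical LR(0) collection (I0 = CLOSURE({[C' → . C]}), then GOTO on every symbol after a dot until no new states appear). It has 10 states:
  I0: { [C → . T c c], [C → . T c e], [C' → . C], [T → . c], [T → . e a T] }  — shift
  I1: { [C' → C .] }  — accept
  I2: { [C → T . c c], [C → T . c e] }  — shift
  I3: { [T → c .] }  — reduce
  I4: { [T → e . a T] }  — shift
  I5: { [T → . c], [T → . e a T], [T → e a . T] }  — shift
  I6: { [T → e a T .] }  — reduce
  I7: { [C → T c . c], [C → T c . e] }  — shift
  I8: { [C → T c c .] }  — reduce
  I9: { [C → T c e .] }  — reduce

Every state is either a pure shift/goto state or contains exactly one complete item and nothing to shift — no conflicts. The grammar is LR(0).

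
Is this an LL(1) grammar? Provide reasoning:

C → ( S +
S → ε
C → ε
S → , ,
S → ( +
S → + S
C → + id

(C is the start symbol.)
No. Predict set conflict for S: { '+' }

A grammar is LL(1) if for each non-terminal N with multiple productions, the predict sets of those productions are pairwise disjoint, where PREDICT(N → α) = (FIRST(α) \ {ε}) ∪ (FOLLOW(N) if α ⇒* ε).

Relevant sets:
  FOLLOW(C) = { $ }
  FOLLOW(S) = { '+' }

For C:
  PREDICT(C → '(' S '+') = { '(' }
  PREDICT(C → ε) = { $ }
  PREDICT(C → '+' id) = { '+' }
For S:
  PREDICT(S → ε) = { '+' }
  PREDICT(S → ',' ',') = { ',' }
  PREDICT(S → '(' '+') = { '(' }
  PREDICT(S → '+' S) = { '+' }

Conflict found: Predict set conflict for S: { '+' }
The grammar is NOT LL(1).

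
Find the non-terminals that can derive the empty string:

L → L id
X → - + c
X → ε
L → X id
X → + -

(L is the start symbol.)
{ 'X' }

ε-productions: X → ε
So X is immediately nullable.
No further non-terminal can be added: every production for the remaining non-terminals contains a terminal or a non-nullable non-terminal.
Nullable = { 'X' }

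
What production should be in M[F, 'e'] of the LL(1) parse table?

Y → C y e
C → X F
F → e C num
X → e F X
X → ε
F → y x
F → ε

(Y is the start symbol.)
To find M[F, 'e'], we find productions for F where 'e' is in the predict set (PREDICT(N → α) = (FIRST(α) \ {ε}) ∪ (FOLLOW(N) if α ⇒* ε)).

Relevant sets:
  FOLLOW(F) = { 'e', 'num', 'y' }

F → e C num: PREDICT = { 'e' }
  'e' is in predict set, so this production goes in M[F, 'e']
F → y x: PREDICT = { 'y' }
F → ε: PREDICT = { 'e', 'num', 'y' }
  'e' is in predict set, so this production goes in M[F, 'e']

M[F, 'e'] = F → e C num, F → ε  (a multiply-defined cell — the grammar is not LL(1))

Answer: F → e C num, F → ε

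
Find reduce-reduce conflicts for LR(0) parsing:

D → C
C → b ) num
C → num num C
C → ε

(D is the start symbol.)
Augment with D' → D and build the canonical LR(0) collection (I0 = CLOSURE({[D' → . D]}), then GOTO on every symbol after a dot until no new states appear). It has 9 states:
  I0: { [C → . b ) num], [C → . num num C], [C → .], [D → . C], [D' → . D] }  — shift, reduce
  I1: { [D → C .] }  — reduce
  I2: { [D' → D .] }  — accept
  I3: { [C → b . ) num] }  — shift
  I4: { [C → num . num C] }  — shift
  I5: { [C → . b ) num], [C → . num num C], [C → .], [C → num num . C] }  — shift, reduce
  I6: { [C → num num C .] }  — reduce
  I7: { [C → b ) . num] }  — shift
  I8: { [C → b ) num .] }  — reduce

No state contains more than one complete item.

Answer: No reduce-reduce conflicts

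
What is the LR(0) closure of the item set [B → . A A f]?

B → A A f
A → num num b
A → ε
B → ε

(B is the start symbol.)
To compute CLOSURE, for each item [A → α.Bβ] where B is a non-terminal, add [B → .γ] for all productions B → γ; repeat for the newly added items until nothing changes.

Start with: [B → . A A f]
  [B → . A A f] has the dot before A: add [A → . num num b], [A → .]
No further items can be added.

CLOSURE = { [A → . num num b], [A → .], [B → . A A f] }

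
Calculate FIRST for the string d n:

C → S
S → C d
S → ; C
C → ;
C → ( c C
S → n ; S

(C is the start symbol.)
{ 'd' }

To compute FIRST(d n), process the symbols left to right:
Symbol d is a terminal. Add 'd' and stop.
FIRST(d n) = { 'd' }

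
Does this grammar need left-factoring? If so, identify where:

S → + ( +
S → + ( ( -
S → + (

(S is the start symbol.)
Left-factoring is needed when two productions for the same non-terminal
share a common prefix on the right-hand side.

Productions for S:
  S → + ( +
  S → + ( ( -
  S → + (

Found common prefix '+ (' in productions for S

Answer: Yes, S has productions with common prefix '+ ('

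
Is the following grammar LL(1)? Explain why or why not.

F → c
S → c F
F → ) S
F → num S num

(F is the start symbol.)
For F:
  PREDICT(F → c) = { 'c' }
  PREDICT(F → ')' S) = { ')' }
  PREDICT(F → num S num) = { 'num' }
S has a single production, so nothing to check there.

All predict sets are disjoint. The grammar IS LL(1).

Answer: Yes, the grammar is LL(1).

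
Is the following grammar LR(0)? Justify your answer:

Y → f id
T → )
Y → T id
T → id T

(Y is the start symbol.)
Yes, the grammar is LR(0)

A grammar is LR(0) if no state in the canonical LR(0) collection has:
  - both a shift item (dot before a terminal) and a complete item (shift-reduce conflict), or
  - two or more complete items (reduce-reduce conflict; the accept item [Y' → Y .] counts as a complete item here).

Augment with Y' → Y and build the canonical LR(0) collection (I0 = CLOSURE({[Y' → . Y]}), then GOTO on every symbol after a dot until no new states appear). It has 9 states:
  I0: { [T → . )], [T → . id T], [Y → . T id], [Y → . f id], [Y' → . Y] }  — shift
  I1: { [T → ) .] }  — reduce
  I2: { [Y → T . id] }  — shift
  I3: { [Y' → Y .] }  — accept
  I4: { [Y → f . id] }  — shift
  I5: { [T → . )], [T → . id T], [T → id . T] }  — shift
  I6: { [T → id T .] }  — reduce
  I7: { [Y → f id .] }  — reduce
  I8: { [Y → T id .] }  — reduce

Every state is either a pure shift/goto state or contains exactly one complete item and nothing to shift — no conflicts. The grammar is LR(0).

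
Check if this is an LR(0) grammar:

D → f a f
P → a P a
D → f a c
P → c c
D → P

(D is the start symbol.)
A grammar is LR(0) if no state in the canonical LR(0) collection has:
  - both a shift item (dot before a terminal) and a complete item (shift-reduce conflict), or
  - two or more complete items (reduce-reduce conflict; the accept item [D' → D .] counts as a complete item here).

Augment with D' → D and build the canonical LR(0) collection (I0 = CLOSURE({[D' → . D]}), then GOTO on every symbol after a dot until no new states appear). It has 12 states:
  I0: { [D → . P], [D → . f a c], [D → . f a f], [D' → . D], [P → . a P a], [P → . c c] }  — shift
  I1: { [D' → D .] }  — accept
  I2: { [D → P .] }  — reduce
  I3: { [P → . a P a], [P → . c c], [P → a . P a] }  — shift
  I4: { [P → c . c] }  — shift
  I5: { [D → f . a c], [D → f . a f] }  — shift
  I6: { [D → f a . c], [D → f a . f] }  — shift
  I7: { [D → f a c .] }  — reduce
  I8: { [D → f a f .] }  — reduce
  I9: { [P → c c .] }  — reduce
  I10: { [P → a P . a] }  — shift
  I11: { [P → a P a .] }  — reduce

Every state is either a pure shift/goto state or contains exactly one complete item and nothing to shift — no conflicts. The grammar is LR(0).

Answer: Yes, the grammar is LR(0)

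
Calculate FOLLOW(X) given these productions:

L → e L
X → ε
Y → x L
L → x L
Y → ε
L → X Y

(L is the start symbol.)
In L → X Y: X is followed by Y, add FIRST(Y) \ {ε} = { 'x' }
  Y is nullable, so also add FOLLOW(L)

The FOLLOW sets referred to above (computed the same way, to a fixed point):
  FOLLOW(L) = { $ }

Taking the union: FOLLOW(X) = { $, 'x' }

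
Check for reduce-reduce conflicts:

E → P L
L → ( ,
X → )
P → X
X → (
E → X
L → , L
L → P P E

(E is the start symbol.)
Yes — I5: [E → X .] vs [P → X .]

A reduce-reduce conflict occurs when an LR(0) state has two complete items [A → α .] and [B → β .] — both call for a reduction, and with no lookahead the parser cannot choose between them.

Augment with E' → E and build the canonical LR(0) collection (I0 = CLOSURE({[E' → . E]}), then GOTO on every symbol after a dot until no new states appear). It has 15 states:
  I0: { [E → . P L], [E → . X], [E' → . E], [P → . X], [X → . (], [X → . )] }  — shift
  I1: { [X → ( .] }  — reduce
  I2: { [X → ) .] }  — reduce
  I3: { [E' → E .] }  — accept
  I4: { [E → P . L], [L → . ( ,], [L → . , L], [L → . P P E], [P → . X], [X → . (], [X → . )] }  — shift
  I5: { [E → X .], [P → X .] }  — 2 reduces
  I6: { [L → ( . ,], [X → ( .] }  — shift, reduce
  I7: { [L → , . L], [L → . ( ,], [L → . , L], [L → . P P E], [P → . X], [X → . (], [X → . )] }  — shift
  I8: { [E → P L .] }  — reduce
  I9: { [L → P . P E], [P → . X], [X → . (], [X → . )] }  — shift
  I10: { [P → X .] }  — reduce
  I11: { [E → . P L], [E → . X], [L → P P . E], [P → . X], [X → . (], [X → . )] }  — shift
  I12: { [L → P P E .] }  — reduce
  I13: { [L → , L .] }  — reduce
  I14: { [L → ( , .] }  — reduce

I5 contains complete items [E → X .], [P → X .] — reduce-reduce conflict.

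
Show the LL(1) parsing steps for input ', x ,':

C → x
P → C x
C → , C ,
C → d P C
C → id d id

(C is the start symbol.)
LL(1) parsing maintains a stack (initially the start symbol over $) and the input. At each step: if the stack top is a terminal, match it against the current input token; if it is a non-terminal N, replace it with the RHS of M[N, lookahead] (the unique production whose predict set contains the lookahead).

Stack is shown with the top on the left.

Stack    Input    Action
------------------------
C $      , x , $  output C → , C ,
, C , $  , x , $  match ','
C , $    x , $    output C → x
x , $    x , $    match 'x'
, $      , $      match ','
$        $        accept

The string is accepted.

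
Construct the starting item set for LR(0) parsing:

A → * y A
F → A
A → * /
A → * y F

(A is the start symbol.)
First, augment the grammar with A' → A
I₀ = CLOSURE({ [A' → . A] }):
  [A' → . A] has the dot before A: add [A → . * y A], [A → . * /], [A → . * y F]
No further items can be added.

I₀ = { [A → . * /], [A → . * y A], [A → . * y F], [A' → . A] }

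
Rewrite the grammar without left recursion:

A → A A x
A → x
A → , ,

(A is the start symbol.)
A is directly left-recursive. The standard transformation for
  A → A α₁ | ... | A α_m | β₁ | ... | β_n
is
  A  → β₁ A' | ... | β_n A'
  A' → α₁ A' | ... | α_m A' | ε

A → x becomes A → x A'
A → , , becomes A → , , A'
A → A A x becomes A' → A x A'
Add A' → ε

Resulting grammar:
A → x A'
A → , , A'
A' → A x A'
A' → ε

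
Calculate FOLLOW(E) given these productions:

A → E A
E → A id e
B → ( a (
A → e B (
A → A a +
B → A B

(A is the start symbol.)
{ 'e' }

To compute FOLLOW(E), find every occurrence of E on a right-hand side N → α E β: add FIRST(β) \ {ε}, and if β is empty or nullable also add FOLLOW(N). Iterate to a fixed point.

In A → E A: E is followed by A, add FIRST(A) \ {ε} = { 'e' }

Taking the union: FOLLOW(E) = { 'e' }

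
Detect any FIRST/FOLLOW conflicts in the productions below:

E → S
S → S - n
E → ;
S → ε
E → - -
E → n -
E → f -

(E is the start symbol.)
Yes. S → S '-' n with FOLLOW(S) on { '-' }

A FIRST/FOLLOW conflict occurs when a non-terminal N has a nullable alternative N → β (β ⇒* ε) and another alternative N → α with FIRST(α) ∩ FOLLOW(N) ≠ ∅: on such a lookahead the parser cannot decide between expanding α and letting N vanish via β.

Nullable non-terminals: E, S.
FIRST sets used below: FIRST(S) = { '-', ε }

E: nullable alternative(s) E → S; FOLLOW(E) = { $ }
  E → S: FIRST \ {ε} = { '-' } — this is the only nullable alternative, skip
  E → ;: FIRST \ {ε} = { ';' } — disjoint from FOLLOW(E)
  E → - -: FIRST \ {ε} = { '-' } — disjoint from FOLLOW(E)
  E → n -: FIRST \ {ε} = { 'n' } — disjoint from FOLLOW(E)
  E → f -: FIRST \ {ε} = { 'f' } — disjoint from FOLLOW(E)

S: nullable alternative(s) S → ε; FOLLOW(S) = { $, '-' }
  S → S - n: FIRST \ {ε} = { '-' } — overlaps FOLLOW(S) on { '-' }: CONFLICT
  S → ε: FIRST \ {ε} = { } — this is the only nullable alternative, skip

So the grammar has 1 FIRST/FOLLOW conflict (marked CONFLICT above).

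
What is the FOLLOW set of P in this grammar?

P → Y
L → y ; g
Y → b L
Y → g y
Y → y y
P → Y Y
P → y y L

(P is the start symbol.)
{ $ }

To compute FOLLOW(P), find every occurrence of P on a right-hand side N → α P β: add FIRST(β) \ {ε}, and if β is empty or nullable also add FOLLOW(N). Iterate to a fixed point.

P is the start symbol, so $ ∈ FOLLOW(P).
P does not occur on any right-hand side.

Taking the union: FOLLOW(P) = { $ }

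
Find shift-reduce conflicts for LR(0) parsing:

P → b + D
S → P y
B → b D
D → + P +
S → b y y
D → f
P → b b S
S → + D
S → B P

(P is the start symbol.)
Augment with P' → P and build the canonical LR(0) collection (I0 = CLOSURE({[P' → . P]}), then GOTO on every symbol after a dot until no new states appear). It has 22 states:
  I0: { [P → . b + D], [P → . b b S], [P' → . P] }  — shift
  I1: { [P' → P .] }  — accept
  I2: { [P → b . + D], [P → b . b S] }  — shift
  I3: { [D → . + P +], [D → . f], [P → b + . D] }  — shift
  I4: { [B → . b D], [P → . b + D], [P → . b b S], [P → b b . S], [S → . + D], [S → . B P], [S → . P y], [S → . b y y] }  — shift
  I5: { [D → . + P +], [D → . f], [S → + . D] }  — shift
  I6: { [P → . b + D], [P → . b b S], [S → B . P] }  — shift
  I7: { [S → P . y] }  — shift
  I8: { [P → b b S .] }  — reduce
  I9: { [B → b . D], [D → . + P +], [D → . f], [P → b . + D], [P → b . b S], [S → b . y y] }  — shift
  I10: { [D → + . P +], [D → . + P +], [D → . f], [P → . b + D], [P → . b b S], [P → b + . D] }  — shift
  I11: { [B → b D .] }  — reduce
  I12: { [D → f .] }  — reduce
  I13: { [S → b y . y] }  — shift
  I14: { [S → b y y .] }  — reduce
  I15: { [D → + . P +], [P → . b + D], [P → . b b S] }  — shift
  I16: { [P → b + D .] }  — reduce
  I17: { [D → + P . +] }  — shift
  I18: { [D → + P + .] }  — reduce
  I19: { [S → P y .] }  — reduce
  I20: { [S → B P .] }  — reduce
  I21: { [S → + D .] }  — reduce

No state contains both a complete item and a shift item.

Answer: No shift-reduce conflicts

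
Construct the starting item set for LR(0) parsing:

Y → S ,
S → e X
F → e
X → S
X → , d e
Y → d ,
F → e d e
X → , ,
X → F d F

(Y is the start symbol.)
First, augment the grammar with Y' → Y
I₀ = CLOSURE({ [Y' → . Y] }):
  [Y' → . Y] has the dot before Y: add [Y → . S ,], [Y → . d ,]
  [Y → . S ,] has the dot before S: add [S → . e X]
No further items can be added.

I₀ = { [S → . e X], [Y → . S ,], [Y → . d ,], [Y' → . Y] }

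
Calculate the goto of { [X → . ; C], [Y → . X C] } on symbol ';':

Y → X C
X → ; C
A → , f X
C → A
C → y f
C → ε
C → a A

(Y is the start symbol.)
{ [A → . , f X], [C → . A], [C → . a A], [C → . y f], [C → .], [X → ; . C] }

GOTO(I, ';') = CLOSURE({ [A → αX.β] : [A → α.Xβ] ∈ I, X = ';' })

Items with dot before ';', with the dot advanced:
  [X → . ; C] → [X → ; . C]
Closure of the advanced items:
  [X → ; . C] has the dot before C: add [C → . A], [C → . y f], [C → .], [C → . a A]
  [C → . A] has the dot before A: add [A → . , f X]

GOTO = { [A → . , f X], [C → . A], [C → . a A], [C → . y f], [C → .], [X → ; . C] }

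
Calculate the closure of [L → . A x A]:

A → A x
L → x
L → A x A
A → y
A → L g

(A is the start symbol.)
To compute CLOSURE, for each item [A → α.Bβ] where B is a non-terminal, add [B → .γ] for all productions B → γ; repeat for the newly added items until nothing changes.

Start with: [L → . A x A]
  [L → . A x A] has the dot before A: add [A → . A x], [A → . y], [A → . L g]
  [A → . L g] has the dot before L: add [L → . x]
No further items can be added.

CLOSURE = { [A → . A x], [A → . L g], [A → . y], [L → . A x A], [L → . x] }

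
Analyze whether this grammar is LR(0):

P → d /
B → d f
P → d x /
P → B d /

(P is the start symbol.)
Yes, the grammar is LR(0)

Augment with P' → P and build the canonical LR(0) collection (I0 = CLOSURE({[P' → . P]}), then GOTO on every symbol after a dot until no new states appear). It has 10 states:
  I0: { [B → . d f], [P → . B d /], [P → . d /], [P → . d x /], [P' → . P] }  — shift
  I1: { [P → B . d /] }  — shift
  I2: { [P' → P .] }  — accept
  I3: { [B → d . f], [P → d . /], [P → d . x /] }  — shift
  I4: { [P → d / .] }  — reduce
  I5: { [B → d f .] }  — reduce
  I6: { [P → d x . /] }  — shift
  I7: { [P → d x / .] }  — reduce
  I8: { [P → B d . /] }  — shift
  I9: { [P → B d / .] }  — reduce

Every state is either a pure shift/goto state or contains exactly one complete item and nothing to shift — no conflicts. The grammar is LR(0).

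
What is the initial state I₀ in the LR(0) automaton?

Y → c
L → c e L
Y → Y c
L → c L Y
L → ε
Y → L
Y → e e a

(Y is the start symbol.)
First, augment the grammar with Y' → Y
I₀ = CLOSURE({ [Y' → . Y] }):
  [Y' → . Y] has the dot before Y: add [Y → . c], [Y → . Y c], [Y → . L], [Y → . e e a]
  [Y → . L] has the dot before L: add [L → . c e L], [L → . c L Y], [L → .]
No further items can be added.

I₀ = { [L → . c L Y], [L → . c e L], [L → .], [Y → . L], [Y → . Y c], [Y → . c], [Y → . e e a], [Y' → . Y] }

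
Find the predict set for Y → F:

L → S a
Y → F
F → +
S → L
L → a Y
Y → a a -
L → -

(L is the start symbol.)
PREDICT(Y → F) = (FIRST(RHS) \ {ε}) ∪ (FOLLOW(Y) if ε ∈ FIRST(RHS), i.e. RHS ⇒* ε)
FIRST(F) = { '+' }
FIRST(F) = { '+' }
ε ∉ FIRST(F), so FOLLOW(Y) is not added.
PREDICT(Y → F) = { '+' }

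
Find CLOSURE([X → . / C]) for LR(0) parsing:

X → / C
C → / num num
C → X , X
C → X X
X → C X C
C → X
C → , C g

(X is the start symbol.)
To compute CLOSURE, for each item [A → α.Bβ] where B is a non-terminal, add [B → .γ] for all productions B → γ; repeat for the newly added items until nothing changes.

Start with: [X → . / C]
The dot precedes the terminal '/', so nothing is added.

CLOSURE = { [X → . / C] }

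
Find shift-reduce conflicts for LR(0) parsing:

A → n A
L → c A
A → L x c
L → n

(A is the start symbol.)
Yes — I4: [L → n .] vs [A → . n A]

A shift-reduce conflict occurs when an LR(0) state has both:
  - a complete (reduce) item [A → α .] (dot at the end), and
  - a shift item [B → β . c γ] (dot before a terminal).

Augment with A' → A and build the canonical LR(0) collection (I0 = CLOSURE({[A' → . A]}), then GOTO on every symbol after a dot until no new states appear). It has 9 states:
  I0: { [A → . L x c], [A → . n A], [A' → . A], [L → . c A], [L → . n] }  — shift
  I1: { [A' → A .] }  — accept
  I2: { [A → L . x c] }  — shift
  I3: { [A → . L x c], [A → . n A], [L → . c A], [L → . n], [L → c . A] }  — shift
  I4: { [A → . L x c], [A → . n A], [A → n . A], [L → . c A], [L → . n], [L → n .] }  — shift, reduce
  I5: { [A → n A .] }  — reduce
  I6: { [L → c A .] }  — reduce
  I7: { [A → L x . c] }  — shift
  I8: { [A → L x c .] }  — reduce

I4 contains reduce item [L → n .] and shift items [A → . n A], [L → . c A], [L → . n] — shift-reduce conflict.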